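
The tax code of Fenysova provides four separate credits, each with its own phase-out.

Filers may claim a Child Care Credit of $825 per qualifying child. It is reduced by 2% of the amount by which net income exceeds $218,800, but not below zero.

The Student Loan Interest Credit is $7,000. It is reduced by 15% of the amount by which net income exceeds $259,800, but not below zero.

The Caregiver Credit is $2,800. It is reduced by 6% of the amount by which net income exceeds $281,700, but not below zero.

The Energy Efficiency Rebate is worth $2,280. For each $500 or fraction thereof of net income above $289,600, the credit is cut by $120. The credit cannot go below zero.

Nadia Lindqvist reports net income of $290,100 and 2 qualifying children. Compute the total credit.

Child Care Credit: base = 2 × $825 = $1,650. 2% of the $71,300 excess over $218,800 is $1,426; credit = $1,650 − $1,426 = $224.
Student Loan Interest Credit: 15% of the $30,300 excess over $259,800 is $4,545; credit = $7,000 − $4,545 = $2,455.
Caregiver Credit: 6% of the $8,400 excess over $281,700 is $504; credit = $2,800 − $504 = $2,296.
Energy Efficiency Rebate: income exceeds $289,600 by $500, which is 1 full-or-partial $500 increment; reduction = 1 × $120 = $120, leaving $2,160.
Total: $224 + $2,455 + $2,296 + $2,160 = $7,135.

$7,135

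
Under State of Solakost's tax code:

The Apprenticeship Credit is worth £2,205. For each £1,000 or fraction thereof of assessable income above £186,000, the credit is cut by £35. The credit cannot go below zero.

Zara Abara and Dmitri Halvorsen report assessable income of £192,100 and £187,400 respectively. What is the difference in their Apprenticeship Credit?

£175

Zara (£192,100): Apprenticeship Credit: income exceeds £186,000 by £6,100, which is 7 full-or-partial £1,000 increments; reduction = 7 × £35 = £245, leaving £1,960.
Dmitri (£187,400): Apprenticeship Credit: income exceeds £186,000 by £1,400, which is 2 full-or-partial £1,000 increments; reduction = 2 × £35 = £70, leaving £2,135.
Difference: |£1,960 − £2,135| = £175.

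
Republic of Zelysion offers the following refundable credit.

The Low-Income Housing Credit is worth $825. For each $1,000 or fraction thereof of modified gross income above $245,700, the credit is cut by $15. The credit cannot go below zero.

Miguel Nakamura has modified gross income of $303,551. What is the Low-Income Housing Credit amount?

Low-Income Housing Credit: income exceeds $245,700 by $57,851 → 58 increments × $15 = $870 ≥ base, so the credit is $0.

$0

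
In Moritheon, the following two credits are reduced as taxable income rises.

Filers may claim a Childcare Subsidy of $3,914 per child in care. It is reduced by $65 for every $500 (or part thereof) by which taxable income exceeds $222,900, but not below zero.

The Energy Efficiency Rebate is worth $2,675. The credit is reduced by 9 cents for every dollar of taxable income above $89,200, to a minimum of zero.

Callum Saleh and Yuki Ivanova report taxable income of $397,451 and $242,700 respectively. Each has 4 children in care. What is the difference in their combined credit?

Callum ($397,451): Childcare Subsidy: base = 4 × $3,914 = $15,656. income exceeds $222,900 by $174,551 → 350 increments × $65 = $22,750 ≥ base, so the credit is $0. Energy Efficiency Rebate: 9% of the $308,251 excess over $89,200 is $27,742.59 ≥ base, so the credit is $0. total $0 + $0 = $0
Yuki ($242,700): Childcare Subsidy: base = 4 × $3,914 = $15,656. income exceeds $222,900 by $19,800, which is 40 full-or-partial $500 increments; reduction = 40 × $65 = $2,600, leaving $13,056. Energy Efficiency Rebate: 9% of the $153,500 excess over $89,200 is $13,815 ≥ base, so the credit is $0. total $13,056 + $0 = $13,056
Difference: |$0 − $13,056| = $13,056.

$13,056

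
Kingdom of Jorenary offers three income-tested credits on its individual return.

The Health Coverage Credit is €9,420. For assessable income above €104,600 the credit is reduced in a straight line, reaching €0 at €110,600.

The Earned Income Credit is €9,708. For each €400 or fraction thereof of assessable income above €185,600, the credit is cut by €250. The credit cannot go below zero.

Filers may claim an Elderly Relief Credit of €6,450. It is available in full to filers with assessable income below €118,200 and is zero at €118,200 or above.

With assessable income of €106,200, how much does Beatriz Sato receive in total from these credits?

€23,066

Health Coverage Credit: €106,200 is €1,600 into a €6,000 phase-out range, leaving 4,400/6,000 of the credit: €9,420 × 4,400/6,000 = €6,908.
Earned Income Credit: €106,200 is at or below the €185,600 threshold, so the full €9,708 applies.
Elderly Relief Credit: €106,200 is below the €118,200 cutoff, so the full €6,450 applies.
Total: €6,908 + €9,708 + €6,450 = €23,066.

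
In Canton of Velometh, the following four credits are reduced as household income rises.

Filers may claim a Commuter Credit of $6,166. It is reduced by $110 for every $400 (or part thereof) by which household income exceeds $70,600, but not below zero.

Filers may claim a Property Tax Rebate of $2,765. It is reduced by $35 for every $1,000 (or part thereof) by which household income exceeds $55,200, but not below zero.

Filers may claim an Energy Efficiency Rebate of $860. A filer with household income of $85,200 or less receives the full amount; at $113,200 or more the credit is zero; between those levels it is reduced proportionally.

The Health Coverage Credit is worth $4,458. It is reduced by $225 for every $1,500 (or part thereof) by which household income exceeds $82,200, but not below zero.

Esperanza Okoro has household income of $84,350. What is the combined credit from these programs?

Commuter Credit: income exceeds $70,600 by $13,750, which is 35 full-or-partial $400 increments; reduction = 35 × $110 = $3,850, leaving $2,316.
Property Tax Rebate: income exceeds $55,200 by $29,150, which is 30 full-or-partial $1,000 increments; reduction = 30 × $35 = $1,050, leaving $1,715.
Energy Efficiency Rebate: $84,350 is at or below the $85,200 threshold, so the full $860 applies.
Health Coverage Credit: income exceeds $82,200 by $2,150, which is 2 full-or-partial $1,500 increments; reduction = 2 × $225 = $450, leaving $4,008.
Total: $2,316 + $1,715 + $860 + $4,008 = $8,899.

$8,899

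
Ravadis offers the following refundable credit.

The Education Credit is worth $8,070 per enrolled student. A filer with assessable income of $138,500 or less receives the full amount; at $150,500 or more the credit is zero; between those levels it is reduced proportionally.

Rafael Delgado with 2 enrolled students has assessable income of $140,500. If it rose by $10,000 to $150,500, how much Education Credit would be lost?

$13,450

At $140,500 — base = 2 × $8,070 = $16,140. $140,500 is $2,000 into a $12,000 phase-out range, leaving 10,000/12,000 of the credit: $16,140 × 10,000/12,000 = $13,450.
At $150,500 — base = 2 × $8,070 = $16,140. $150,500 is at or above $150,500, so the credit is $0.
Lost: $13,450 − $0 = $13,450.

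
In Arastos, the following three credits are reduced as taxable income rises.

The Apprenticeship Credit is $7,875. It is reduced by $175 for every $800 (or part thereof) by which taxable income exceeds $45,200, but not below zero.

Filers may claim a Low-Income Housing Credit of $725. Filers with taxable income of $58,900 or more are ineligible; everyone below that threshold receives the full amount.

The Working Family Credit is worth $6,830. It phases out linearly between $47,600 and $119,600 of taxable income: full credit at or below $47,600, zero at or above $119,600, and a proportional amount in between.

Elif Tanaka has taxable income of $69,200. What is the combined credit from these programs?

$7,406

Apprenticeship Credit: income exceeds $45,200 by $24,000, which is 30 full-or-partial $800 increments; reduction = 30 × $175 = $5,250, leaving $2,625.
Low-Income Housing Credit: $69,200 meets or exceeds the $58,900 cutoff, so the credit is $0.
Working Family Credit: $69,200 is $21,600 into a $72,000 phase-out range, leaving 50,400/72,000 of the credit: $6,830 × 50,400/72,000 = $4,781.
Total: $2,625 + $0 + $4,781 = $7,406.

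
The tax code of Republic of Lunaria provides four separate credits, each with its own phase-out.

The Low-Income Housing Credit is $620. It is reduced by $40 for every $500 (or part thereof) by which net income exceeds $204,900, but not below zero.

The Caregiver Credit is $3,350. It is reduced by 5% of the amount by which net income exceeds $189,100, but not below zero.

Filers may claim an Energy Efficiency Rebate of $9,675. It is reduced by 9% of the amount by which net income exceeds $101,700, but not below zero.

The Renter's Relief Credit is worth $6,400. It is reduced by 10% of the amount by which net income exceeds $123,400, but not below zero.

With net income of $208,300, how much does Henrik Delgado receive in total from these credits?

$2,811

Low-Income Housing Credit: income exceeds $204,900 by $3,400, which is 7 full-or-partial $500 increments; reduction = 7 × $40 = $280, leaving $340.
Caregiver Credit: 5% of the $19,200 excess over $189,100 is $960; credit = $3,350 − $960 = $2,390.
Energy Efficiency Rebate: 9% of the $106,600 excess over $101,700 is $9,594; credit = $9,675 − $9,594 = $81.
Renter's Relief Credit: 10% of the $84,900 excess over $123,400 is $8,490 ≥ base, so the credit is $0.
Total: $340 + $2,390 + $81 + $0 = $2,811.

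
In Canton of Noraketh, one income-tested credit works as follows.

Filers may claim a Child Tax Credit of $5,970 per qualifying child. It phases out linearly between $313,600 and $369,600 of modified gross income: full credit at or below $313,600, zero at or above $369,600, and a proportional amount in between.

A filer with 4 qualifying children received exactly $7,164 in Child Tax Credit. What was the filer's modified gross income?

$352,800

Full credit = 4 × $5,970 = $23,880.
$7,164 is 7,164/23,880 of the full $23,880, so 16,716/23,880 of the $56,000 range has been used: income = $313,600 + $56,000 × 16,716/23,880 = $352,800.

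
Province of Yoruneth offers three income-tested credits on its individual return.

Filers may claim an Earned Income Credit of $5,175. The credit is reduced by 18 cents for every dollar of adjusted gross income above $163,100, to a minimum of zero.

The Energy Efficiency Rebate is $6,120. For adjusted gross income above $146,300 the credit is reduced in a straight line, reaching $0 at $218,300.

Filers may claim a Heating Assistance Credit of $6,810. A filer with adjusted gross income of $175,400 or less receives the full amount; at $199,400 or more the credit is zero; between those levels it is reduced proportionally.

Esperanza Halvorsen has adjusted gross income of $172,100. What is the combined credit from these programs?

Earned Income Credit: 18% of the $9,000 excess over $163,100 is $1,620; credit = $5,175 − $1,620 = $3,555.
Energy Efficiency Rebate: $172,100 is $25,800 into a $72,000 phase-out range, leaving 46,200/72,000 of the credit: $6,120 × 46,200/72,000 = $3,927.
Heating Assistance Credit: $172,100 is at or below the $175,400 threshold, so the full $6,810 applies.
Total: $3,555 + $3,927 + $6,810 = $14,292.

$14,292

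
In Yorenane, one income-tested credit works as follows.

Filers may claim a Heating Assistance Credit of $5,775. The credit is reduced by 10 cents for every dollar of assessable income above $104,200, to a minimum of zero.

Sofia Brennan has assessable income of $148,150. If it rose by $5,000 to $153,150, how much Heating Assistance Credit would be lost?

$500

At $148,150 — 10% of the $43,950 excess over $104,200 is $4,395; credit = $5,775 − $4,395 = $1,380.
At $153,150 — 10% of the $48,950 excess over $104,200 is $4,895; credit = $5,775 − $4,895 = $880.
Lost: $1,380 − $880 = $500.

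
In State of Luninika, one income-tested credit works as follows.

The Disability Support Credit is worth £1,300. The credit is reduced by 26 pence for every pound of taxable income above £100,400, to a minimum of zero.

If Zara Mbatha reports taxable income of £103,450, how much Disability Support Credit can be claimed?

£507

Disability Support Credit: 26% of the £3,050 excess over £100,400 is £793; credit = £1,300 − £793 = £507.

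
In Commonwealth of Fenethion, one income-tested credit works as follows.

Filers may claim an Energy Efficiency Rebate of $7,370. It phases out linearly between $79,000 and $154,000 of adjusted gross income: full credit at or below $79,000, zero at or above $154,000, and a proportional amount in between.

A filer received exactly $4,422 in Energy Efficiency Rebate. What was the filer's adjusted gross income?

$109,000

$4,422 is 4,422/7,370 of the full $7,370, so 2,948/7,370 of the $75,000 range has been used: income = $79,000 + $75,000 × 2,948/7,370 = $109,000.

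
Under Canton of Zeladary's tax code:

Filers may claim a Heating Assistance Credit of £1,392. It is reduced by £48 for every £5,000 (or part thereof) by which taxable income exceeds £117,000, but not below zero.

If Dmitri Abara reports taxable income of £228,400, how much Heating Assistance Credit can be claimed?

Heating Assistance Credit: income exceeds £117,000 by £111,400, which is 23 full-or-partial £5,000 increments; reduction = 23 × £48 = £1,104, leaving £288.

£288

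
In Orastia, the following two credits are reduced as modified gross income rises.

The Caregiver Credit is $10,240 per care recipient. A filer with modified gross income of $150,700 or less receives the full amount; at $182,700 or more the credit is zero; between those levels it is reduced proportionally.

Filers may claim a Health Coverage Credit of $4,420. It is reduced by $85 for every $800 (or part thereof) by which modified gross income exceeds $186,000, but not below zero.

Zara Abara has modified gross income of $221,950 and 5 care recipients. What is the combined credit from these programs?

$595

Caregiver Credit: base = 5 × $10,240 = $51,200. $221,950 is at or above $182,700, so the credit is $0.
Health Coverage Credit: income exceeds $186,000 by $35,950, which is 45 full-or-partial $800 increments; reduction = 45 × $85 = $3,825, leaving $595.
Total: $0 + $595 = $595.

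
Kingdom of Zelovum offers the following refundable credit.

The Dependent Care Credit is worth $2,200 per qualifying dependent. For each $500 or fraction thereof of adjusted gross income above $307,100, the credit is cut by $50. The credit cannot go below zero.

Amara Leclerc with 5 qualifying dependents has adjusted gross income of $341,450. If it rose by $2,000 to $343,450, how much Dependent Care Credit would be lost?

At $341,450 — base = 5 × $2,200 = $11,000. income exceeds $307,100 by $34,350, which is 69 full-or-partial $500 increments; reduction = 69 × $50 = $3,450, leaving $7,550.
At $343,450 — base = 5 × $2,200 = $11,000. income exceeds $307,100 by $36,350, which is 73 full-or-partial $500 increments; reduction = 73 × $50 = $3,650, leaving $7,350.
Lost: $7,550 − $7,350 = $200.

$200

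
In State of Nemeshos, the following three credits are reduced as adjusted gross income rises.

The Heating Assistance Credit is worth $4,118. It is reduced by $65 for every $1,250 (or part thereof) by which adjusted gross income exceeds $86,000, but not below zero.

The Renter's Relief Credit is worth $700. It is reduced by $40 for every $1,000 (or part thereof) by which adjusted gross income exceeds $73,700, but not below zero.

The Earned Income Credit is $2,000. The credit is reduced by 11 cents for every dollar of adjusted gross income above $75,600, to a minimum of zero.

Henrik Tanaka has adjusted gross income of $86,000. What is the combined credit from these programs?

Heating Assistance Credit: $86,000 is at or below the $86,000 threshold, so the full $4,118 applies.
Renter's Relief Credit: income exceeds $73,700 by $12,300, which is 13 full-or-partial $1,000 increments; reduction = 13 × $40 = $520, leaving $180.
Earned Income Credit: 11% of the $10,400 excess over $75,600 is $1,144; credit = $2,000 − $1,144 = $856.
Total: $4,118 + $180 + $856 = $5,154.

$5,154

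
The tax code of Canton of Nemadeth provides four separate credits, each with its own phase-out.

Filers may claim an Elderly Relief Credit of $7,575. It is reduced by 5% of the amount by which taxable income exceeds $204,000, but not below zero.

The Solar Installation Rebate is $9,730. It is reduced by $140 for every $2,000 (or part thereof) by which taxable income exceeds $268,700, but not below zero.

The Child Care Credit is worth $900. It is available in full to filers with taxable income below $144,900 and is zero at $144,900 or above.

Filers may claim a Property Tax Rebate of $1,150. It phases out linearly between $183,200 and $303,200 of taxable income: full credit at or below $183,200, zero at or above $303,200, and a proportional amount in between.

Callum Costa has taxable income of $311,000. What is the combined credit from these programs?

$8,875

Elderly Relief Credit: 5% of the $107,000 excess over $204,000 is $5,350; credit = $7,575 − $5,350 = $2,225.
Solar Installation Rebate: income exceeds $268,700 by $42,300, which is 22 full-or-partial $2,000 increments; reduction = 22 × $140 = $3,080, leaving $6,650.
Child Care Credit: $311,000 meets or exceeds the $144,900 cutoff, so the credit is $0.
Property Tax Rebate: $311,000 is at or above $303,200, so the credit is $0.
Total: $2,225 + $6,650 + $0 + $0 = $8,875.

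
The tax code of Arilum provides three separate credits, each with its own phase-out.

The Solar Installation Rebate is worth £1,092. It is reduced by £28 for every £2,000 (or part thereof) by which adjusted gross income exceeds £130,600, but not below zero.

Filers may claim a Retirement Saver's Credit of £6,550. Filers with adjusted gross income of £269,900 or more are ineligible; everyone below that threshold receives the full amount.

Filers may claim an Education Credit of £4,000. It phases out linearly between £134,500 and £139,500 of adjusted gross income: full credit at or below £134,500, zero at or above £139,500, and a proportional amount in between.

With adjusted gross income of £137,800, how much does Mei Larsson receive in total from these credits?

Solar Installation Rebate: income exceeds £130,600 by £7,200, which is 4 full-or-partial £2,000 increments; reduction = 4 × £28 = £112, leaving £980.
Retirement Saver's Credit: £137,800 is below the £269,900 cutoff, so the full £6,550 applies.
Education Credit: £137,800 is £3,300 into a £5,000 phase-out range, leaving 1,700/5,000 of the credit: £4,000 × 1,700/5,000 = £1,360.
Total: £980 + £6,550 + £1,360 = £8,890.

£8,890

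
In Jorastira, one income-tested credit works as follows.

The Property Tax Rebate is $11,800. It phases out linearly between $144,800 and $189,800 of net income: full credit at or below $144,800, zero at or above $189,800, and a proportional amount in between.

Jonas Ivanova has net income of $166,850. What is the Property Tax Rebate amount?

Property Tax Rebate: $166,850 is $22,050 into a $45,000 phase-out range, leaving 22,950/45,000 of the credit: $11,800 × 22,950/45,000 = $6,018.

$6,018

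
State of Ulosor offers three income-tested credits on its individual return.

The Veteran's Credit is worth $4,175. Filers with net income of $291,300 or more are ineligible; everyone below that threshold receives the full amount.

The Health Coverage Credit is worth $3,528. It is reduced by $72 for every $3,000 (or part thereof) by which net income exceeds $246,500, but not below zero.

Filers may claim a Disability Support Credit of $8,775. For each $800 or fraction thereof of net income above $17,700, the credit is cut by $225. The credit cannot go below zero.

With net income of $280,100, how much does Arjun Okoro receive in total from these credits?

Veteran's Credit: $280,100 is below the $291,300 cutoff, so the full $4,175 applies.
Health Coverage Credit: income exceeds $246,500 by $33,600, which is 12 full-or-partial $3,000 increments; reduction = 12 × $72 = $864, leaving $2,664.
Disability Support Credit: income exceeds $17,700 by $262,400 → 328 increments × $225 = $73,800 ≥ base, so the credit is $0.
Total: $4,175 + $2,664 + $0 = $6,839.

$6,839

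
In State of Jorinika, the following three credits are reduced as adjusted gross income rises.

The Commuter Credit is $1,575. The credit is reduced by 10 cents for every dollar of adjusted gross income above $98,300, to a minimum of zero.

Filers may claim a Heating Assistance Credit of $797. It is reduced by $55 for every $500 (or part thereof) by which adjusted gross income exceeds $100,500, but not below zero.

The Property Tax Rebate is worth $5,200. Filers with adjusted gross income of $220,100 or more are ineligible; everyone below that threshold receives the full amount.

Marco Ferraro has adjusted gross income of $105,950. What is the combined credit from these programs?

Commuter Credit: 10% of the $7,650 excess over $98,300 is $765; credit = $1,575 − $765 = $810.
Heating Assistance Credit: income exceeds $100,500 by $5,450, which is 11 full-or-partial $500 increments; reduction = 11 × $55 = $605, leaving $192.
Property Tax Rebate: $105,950 is below the $220,100 cutoff, so the full $5,200 applies.
Total: $810 + $192 + $5,200 = $6,202.

$6,202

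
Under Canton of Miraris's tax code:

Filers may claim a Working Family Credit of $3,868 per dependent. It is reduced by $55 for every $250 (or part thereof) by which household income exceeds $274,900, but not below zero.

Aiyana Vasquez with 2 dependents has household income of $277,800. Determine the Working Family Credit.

Working Family Credit: base = 2 × $3,868 = $7,736. income exceeds $274,900 by $2,900, which is 12 full-or-partial $250 increments; reduction = 12 × $55 = $660, leaving $7,076.

$7,076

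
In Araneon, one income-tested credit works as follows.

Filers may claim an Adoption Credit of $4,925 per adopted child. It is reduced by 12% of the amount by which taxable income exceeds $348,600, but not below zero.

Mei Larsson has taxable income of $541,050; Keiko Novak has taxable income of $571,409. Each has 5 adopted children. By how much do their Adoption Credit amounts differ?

Mei ($541,050): Adoption Credit: base = 5 × $4,925 = $24,625. 12% of the $192,450 excess over $348,600 is $23,094; credit = $24,625 − $23,094 = $1,531.
Keiko ($571,409): Adoption Credit: base = 5 × $4,925 = $24,625. 12% of the $222,809 excess over $348,600 is $26,737.08 ≥ base, so the credit is $0.
Difference: |$1,531 − $0| = $1,531.

$1,531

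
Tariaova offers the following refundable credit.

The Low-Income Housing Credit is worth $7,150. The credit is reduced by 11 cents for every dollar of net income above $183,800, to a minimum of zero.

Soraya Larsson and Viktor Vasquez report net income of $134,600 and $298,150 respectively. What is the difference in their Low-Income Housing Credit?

$7,150

Soraya ($134,600): Low-Income Housing Credit: $134,600 is at or below the $183,800 threshold, so the full $7,150 applies.
Viktor ($298,150): Low-Income Housing Credit: 11% of the $114,350 excess over $183,800 is $12,578.50 ≥ base, so the credit is $0.
Difference: |$7,150 − $0| = $7,150.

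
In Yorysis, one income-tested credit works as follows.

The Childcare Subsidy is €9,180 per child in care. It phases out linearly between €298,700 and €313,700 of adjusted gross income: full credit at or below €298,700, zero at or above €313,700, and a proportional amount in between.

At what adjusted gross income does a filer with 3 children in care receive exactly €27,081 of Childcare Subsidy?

€298,950

Full credit = 3 × €9,180 = €27,540.
€27,081 is 27,081/27,540 of the full €27,540, so 459/27,540 of the €15,000 range has been used: income = €298,700 + €15,000 × 459/27,540 = €298,950.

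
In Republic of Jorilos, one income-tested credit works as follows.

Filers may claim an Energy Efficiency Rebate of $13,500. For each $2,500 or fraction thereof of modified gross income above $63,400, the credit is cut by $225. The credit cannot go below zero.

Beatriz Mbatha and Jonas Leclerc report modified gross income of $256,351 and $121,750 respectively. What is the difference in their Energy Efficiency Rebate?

$8,100

Beatriz ($256,351): Energy Efficiency Rebate: income exceeds $63,400 by $192,951 → 78 increments × $225 = $17,550 ≥ base, so the credit is $0.
Jonas ($121,750): Energy Efficiency Rebate: income exceeds $63,400 by $58,350, which is 24 full-or-partial $2,500 increments; reduction = 24 × $225 = $5,400, leaving $8,100.
Difference: |$0 − $8,100| = $8,100.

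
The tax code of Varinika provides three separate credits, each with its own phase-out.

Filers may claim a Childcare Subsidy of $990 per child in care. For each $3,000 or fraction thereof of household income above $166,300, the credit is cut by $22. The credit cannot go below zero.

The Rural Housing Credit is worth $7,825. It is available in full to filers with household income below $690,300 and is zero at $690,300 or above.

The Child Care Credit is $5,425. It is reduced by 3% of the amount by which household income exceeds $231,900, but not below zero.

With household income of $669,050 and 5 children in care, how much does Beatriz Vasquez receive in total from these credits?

$9,079

Childcare Subsidy: base = 5 × $990 = $4,950. income exceeds $166,300 by $502,750, which is 168 full-or-partial $3,000 increments; reduction = 168 × $22 = $3,696, leaving $1,254.
Rural Housing Credit: $669,050 is below the $690,300 cutoff, so the full $7,825 applies.
Child Care Credit: 3% of the $437,150 excess over $231,900 is $13,114.50 ≥ base, so the credit is $0.
Total: $1,254 + $7,825 + $0 = $9,079.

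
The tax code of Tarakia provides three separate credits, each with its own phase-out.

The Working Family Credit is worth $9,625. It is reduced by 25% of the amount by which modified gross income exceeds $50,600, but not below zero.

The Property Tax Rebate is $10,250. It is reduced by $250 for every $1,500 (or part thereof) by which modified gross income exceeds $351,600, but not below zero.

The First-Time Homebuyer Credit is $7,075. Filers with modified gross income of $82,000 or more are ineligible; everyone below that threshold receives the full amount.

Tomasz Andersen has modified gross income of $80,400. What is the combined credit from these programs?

$19,500

Working Family Credit: 25% of the $29,800 excess over $50,600 is $7,450; credit = $9,625 − $7,450 = $2,175.
Property Tax Rebate: $80,400 is at or below the $351,600 threshold, so the full $10,250 applies.
First-Time Homebuyer Credit: $80,400 is below the $82,000 cutoff, so the full $7,075 applies.
Total: $2,175 + $10,250 + $7,075 = $19,500.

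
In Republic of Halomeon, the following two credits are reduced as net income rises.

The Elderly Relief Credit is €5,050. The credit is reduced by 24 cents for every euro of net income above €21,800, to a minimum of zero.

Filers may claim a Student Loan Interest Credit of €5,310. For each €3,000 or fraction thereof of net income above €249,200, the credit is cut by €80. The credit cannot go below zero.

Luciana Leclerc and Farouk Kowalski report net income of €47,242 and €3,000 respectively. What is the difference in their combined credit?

Luciana (€47,242): Elderly Relief Credit: 24% of the €25,442 excess over €21,800 is €6,106.08 ≥ base, so the credit is €0. Student Loan Interest Credit: €47,242 is at or below the €249,200 threshold, so the full €5,310 applies. total €0 + €5,310 = €5,310
Farouk (€3,000): Elderly Relief Credit: €3,000 is at or below the €21,800 threshold, so the full €5,050 applies. Student Loan Interest Credit: €3,000 is at or below the €249,200 threshold, so the full €5,310 applies. total €5,050 + €5,310 = €10,360
Difference: |€5,310 − €10,360| = €5,050.

€5,050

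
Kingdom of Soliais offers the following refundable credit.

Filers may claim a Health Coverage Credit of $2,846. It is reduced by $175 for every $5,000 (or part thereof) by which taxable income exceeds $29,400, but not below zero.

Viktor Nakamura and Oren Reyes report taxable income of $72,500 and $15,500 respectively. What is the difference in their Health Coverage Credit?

$1,575

Viktor ($72,500): Health Coverage Credit: income exceeds $29,400 by $43,100, which is 9 full-or-partial $5,000 increments; reduction = 9 × $175 = $1,575, leaving $1,271.
Oren ($15,500): Health Coverage Credit: $15,500 is at or below the $29,400 threshold, so the full $2,846 applies.
Difference: |$1,271 − $2,846| = $1,575.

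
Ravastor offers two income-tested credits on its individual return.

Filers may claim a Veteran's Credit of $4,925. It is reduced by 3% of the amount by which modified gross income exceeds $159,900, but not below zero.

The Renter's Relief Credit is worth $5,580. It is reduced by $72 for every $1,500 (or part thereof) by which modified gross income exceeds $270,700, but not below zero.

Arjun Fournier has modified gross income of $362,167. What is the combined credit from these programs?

$1,188

Veteran's Credit: 3% of the $202,267 excess over $159,900 is $6,068.01 ≥ base, so the credit is $0.
Renter's Relief Credit: income exceeds $270,700 by $91,467, which is 61 full-or-partial $1,500 increments; reduction = 61 × $72 = $4,392, leaving $1,188.
Total: $0 + $1,188 = $1,188.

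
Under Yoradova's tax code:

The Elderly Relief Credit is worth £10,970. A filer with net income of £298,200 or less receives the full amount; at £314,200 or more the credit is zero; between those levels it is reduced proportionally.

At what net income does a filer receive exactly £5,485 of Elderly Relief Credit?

£306,200

£5,485 is 5,485/10,970 of the full £10,970, so 5,485/10,970 of the £16,000 range has been used: income = £298,200 + £16,000 × 5,485/10,970 = £306,200.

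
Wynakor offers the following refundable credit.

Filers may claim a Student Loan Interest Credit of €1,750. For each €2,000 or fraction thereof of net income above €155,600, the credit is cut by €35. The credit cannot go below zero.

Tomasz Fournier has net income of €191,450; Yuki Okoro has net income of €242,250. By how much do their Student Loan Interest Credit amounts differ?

Tomasz (€191,450): Student Loan Interest Credit: income exceeds €155,600 by €35,850, which is 18 full-or-partial €2,000 increments; reduction = 18 × €35 = €630, leaving €1,120.
Yuki (€242,250): Student Loan Interest Credit: income exceeds €155,600 by €86,650, which is 44 full-or-partial €2,000 increments; reduction = 44 × €35 = €1,540, leaving €210.
Difference: |€1,120 − €210| = €910.

€910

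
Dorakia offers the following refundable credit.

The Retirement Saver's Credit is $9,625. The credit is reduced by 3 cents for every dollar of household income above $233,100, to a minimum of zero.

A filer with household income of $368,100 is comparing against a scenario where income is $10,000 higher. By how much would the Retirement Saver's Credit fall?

$300

At $368,100 — 3% of the $135,000 excess over $233,100 is $4,050; credit = $9,625 − $4,050 = $5,575.
At $378,100 — 3% of the $145,000 excess over $233,100 is $4,350; credit = $9,625 − $4,350 = $5,275.
Lost: $5,575 − $5,275 = $300.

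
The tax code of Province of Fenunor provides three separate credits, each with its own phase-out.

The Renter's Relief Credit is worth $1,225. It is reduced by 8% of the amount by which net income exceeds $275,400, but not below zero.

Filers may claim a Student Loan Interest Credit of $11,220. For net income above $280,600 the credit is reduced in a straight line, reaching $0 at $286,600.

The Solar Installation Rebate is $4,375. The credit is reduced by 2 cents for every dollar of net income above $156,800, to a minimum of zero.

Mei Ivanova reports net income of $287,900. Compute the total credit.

Renter's Relief Credit: 8% of the $12,500 excess over $275,400 is $1,000; credit = $1,225 − $1,000 = $225.
Student Loan Interest Credit: $287,900 is at or above $286,600, so the credit is $0.
Solar Installation Rebate: 2% of the $131,100 excess over $156,800 is $2,622; credit = $4,375 − $2,622 = $1,753.
Total: $225 + $0 + $1,753 = $1,978.

$1,978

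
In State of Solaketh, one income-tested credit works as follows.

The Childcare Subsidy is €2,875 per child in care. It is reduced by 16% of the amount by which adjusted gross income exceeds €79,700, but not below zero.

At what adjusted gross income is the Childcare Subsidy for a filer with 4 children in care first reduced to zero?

Full credit = 4 × €2,875 = €11,500.
The credit falls by 16% of each euro above €79,700, so it reaches zero when the excess is €11,500 / 16% = €71,875: income = €79,700 + €71,875 = €151,575.

€151,575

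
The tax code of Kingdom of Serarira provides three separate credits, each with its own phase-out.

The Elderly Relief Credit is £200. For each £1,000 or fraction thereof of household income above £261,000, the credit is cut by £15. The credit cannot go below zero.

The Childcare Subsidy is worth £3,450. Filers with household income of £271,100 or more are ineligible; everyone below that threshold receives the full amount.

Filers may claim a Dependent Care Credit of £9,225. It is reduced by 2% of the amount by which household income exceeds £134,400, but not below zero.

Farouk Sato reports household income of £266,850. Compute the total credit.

£10,136

Elderly Relief Credit: income exceeds £261,000 by £5,850, which is 6 full-or-partial £1,000 increments; reduction = 6 × £15 = £90, leaving £110.
Childcare Subsidy: £266,850 is below the £271,100 cutoff, so the full £3,450 applies.
Dependent Care Credit: 2% of the £132,450 excess over £134,400 is £2,649; credit = £9,225 − £2,649 = £6,576.
Total: £110 + £3,450 + £6,576 = £10,136.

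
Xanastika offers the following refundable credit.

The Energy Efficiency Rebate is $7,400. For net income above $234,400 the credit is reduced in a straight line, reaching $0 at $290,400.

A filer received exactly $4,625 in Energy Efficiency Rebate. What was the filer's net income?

$255,400

$4,625 is 4,625/7,400 of the full $7,400, so 2,775/7,400 of the $56,000 range has been used: income = $234,400 + $56,000 × 2,775/7,400 = $255,400.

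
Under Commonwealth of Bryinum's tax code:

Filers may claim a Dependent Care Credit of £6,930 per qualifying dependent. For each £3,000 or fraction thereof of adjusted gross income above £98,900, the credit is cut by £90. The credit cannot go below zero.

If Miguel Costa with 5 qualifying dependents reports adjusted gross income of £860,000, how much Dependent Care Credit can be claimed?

Dependent Care Credit: base = 5 × £6,930 = £34,650. income exceeds £98,900 by £761,100, which is 254 full-or-partial £3,000 increments; reduction = 254 × £90 = £22,860, leaving £11,790.

£11,790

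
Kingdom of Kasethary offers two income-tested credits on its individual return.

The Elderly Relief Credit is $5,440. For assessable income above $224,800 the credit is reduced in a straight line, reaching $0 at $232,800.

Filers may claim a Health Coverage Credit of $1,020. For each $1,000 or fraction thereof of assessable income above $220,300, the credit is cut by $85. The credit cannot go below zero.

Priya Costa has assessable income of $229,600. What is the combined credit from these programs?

Elderly Relief Credit: $229,600 is $4,800 into a $8,000 phase-out range, leaving 3,200/8,000 of the credit: $5,440 × 3,200/8,000 = $2,176.
Health Coverage Credit: income exceeds $220,300 by $9,300, which is 10 full-or-partial $1,000 increments; reduction = 10 × $85 = $850, leaving $170.
Total: $2,176 + $170 = $2,346.

$2,346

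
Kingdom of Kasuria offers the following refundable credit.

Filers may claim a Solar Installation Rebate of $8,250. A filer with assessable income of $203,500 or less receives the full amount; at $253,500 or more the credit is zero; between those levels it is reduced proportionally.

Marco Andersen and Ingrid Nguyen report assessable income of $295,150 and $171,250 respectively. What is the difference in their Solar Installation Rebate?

$8,250

Marco ($295,150): Solar Installation Rebate: $295,150 is at or above $253,500, so the credit is $0.
Ingrid ($171,250): Solar Installation Rebate: $171,250 is at or below the $203,500 threshold, so the full $8,250 applies.
Difference: |$0 − $8,250| = $8,250.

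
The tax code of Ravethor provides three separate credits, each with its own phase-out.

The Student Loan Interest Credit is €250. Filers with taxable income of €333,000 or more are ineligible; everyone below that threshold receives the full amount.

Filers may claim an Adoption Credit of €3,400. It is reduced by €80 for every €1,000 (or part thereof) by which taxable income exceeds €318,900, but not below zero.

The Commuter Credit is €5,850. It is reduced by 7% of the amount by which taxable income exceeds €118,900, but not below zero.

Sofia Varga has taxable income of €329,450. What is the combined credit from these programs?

€2,770

Student Loan Interest Credit: €329,450 is below the €333,000 cutoff, so the full €250 applies.
Adoption Credit: income exceeds €318,900 by €10,550, which is 11 full-or-partial €1,000 increments; reduction = 11 × €80 = €880, leaving €2,520.
Commuter Credit: 7% of the €210,550 excess over €118,900 is €14,738.50 ≥ base, so the credit is €0.
Total: €250 + €2,520 + €0 = €2,770.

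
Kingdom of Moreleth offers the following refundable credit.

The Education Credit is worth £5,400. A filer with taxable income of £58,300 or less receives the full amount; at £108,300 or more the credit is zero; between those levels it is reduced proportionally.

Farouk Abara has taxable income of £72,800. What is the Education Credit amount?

£3,834

Education Credit: £72,800 is £14,500 into a £50,000 phase-out range, leaving 35,500/50,000 of the credit: £5,400 × 35,500/50,000 = £3,834.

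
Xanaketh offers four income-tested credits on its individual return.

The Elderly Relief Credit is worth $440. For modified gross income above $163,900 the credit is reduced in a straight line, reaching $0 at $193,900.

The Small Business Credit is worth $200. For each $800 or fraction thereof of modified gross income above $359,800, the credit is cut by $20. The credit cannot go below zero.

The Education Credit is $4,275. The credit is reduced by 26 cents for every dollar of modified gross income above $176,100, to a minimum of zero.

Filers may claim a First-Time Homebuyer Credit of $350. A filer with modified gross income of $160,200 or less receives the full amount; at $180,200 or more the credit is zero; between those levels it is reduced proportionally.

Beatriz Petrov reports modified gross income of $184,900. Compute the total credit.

Elderly Relief Credit: $184,900 is $21,000 into a $30,000 phase-out range, leaving 9,000/30,000 of the credit: $440 × 9,000/30,000 = $132.
Small Business Credit: $184,900 is at or below the $359,800 threshold, so the full $200 applies.
Education Credit: 26% of the $8,800 excess over $176,100 is $2,288; credit = $4,275 − $2,288 = $1,987.
First-Time Homebuyer Credit: $184,900 is at or above $180,200, so the credit is $0.
Total: $132 + $200 + $1,987 + $0 = $2,319.

$2,319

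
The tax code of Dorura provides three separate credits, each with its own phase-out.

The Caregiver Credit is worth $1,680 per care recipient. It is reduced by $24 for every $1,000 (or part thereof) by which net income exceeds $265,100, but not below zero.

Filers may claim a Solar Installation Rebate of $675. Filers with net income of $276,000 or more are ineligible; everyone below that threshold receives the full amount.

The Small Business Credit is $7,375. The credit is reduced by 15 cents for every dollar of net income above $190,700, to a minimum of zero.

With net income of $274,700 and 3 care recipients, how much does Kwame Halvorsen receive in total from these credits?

Caregiver Credit: base = 3 × $1,680 = $5,040. income exceeds $265,100 by $9,600, which is 10 full-or-partial $1,000 increments; reduction = 10 × $24 = $240, leaving $4,800.
Solar Installation Rebate: $274,700 is below the $276,000 cutoff, so the full $675 applies.
Small Business Credit: 15% of the $84,000 excess over $190,700 is $12,600 ≥ base, so the credit is $0.
Total: $4,800 + $675 + $0 = $5,475.

$5,475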